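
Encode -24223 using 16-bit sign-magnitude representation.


Sign bit: 1 (negative)
Magnitude: 24223 = 101111010011111
= 1101111010011111


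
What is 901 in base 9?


Divide by 9 repeatedly:
901 ÷ 9 = 100 remainder 1
100 ÷ 9 = 11 remainder 1
11 ÷ 9 = 1 remainder 2
1 ÷ 9 = 0 remainder 1
Reading remainders bottom-up:
= 1211


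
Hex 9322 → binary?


Each hex digit → 4 binary bits:
  9 = 1001
  3 = 0011
  2 = 0010
  2 = 0010
Concatenate: 1001 0011 0010 0010
= 1001001100100010


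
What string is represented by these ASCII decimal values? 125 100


Codes (decimal): 125 100
Per-code ASCII lookup:
  125  (special character) → '}'
  100  (range 97-122: lowercase, 100 - 97 = 3) → 'd'
= '}d'


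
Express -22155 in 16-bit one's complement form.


Original: 0101011010001011
Invert all bits:
  bit 0: 0 → 1
  bit 1: 1 → 0
  bit 2: 0 → 1
  bit 3: 1 → 0
  bit 4: 0 → 1
  bit 5: 1 → 0
  bit 6: 1 → 0
  bit 7: 0 → 1
  bit 8: 1 → 0
  bit 9: 0 → 1
  bit 10: 0 → 1
  bit 11: 0 → 1
  bit 12: 1 → 0
  bit 13: 0 → 1
  bit 14: 1 → 0
  bit 15: 1 → 0
= 1010100101110100


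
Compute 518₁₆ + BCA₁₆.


Align and add column by column (LSB to MSB, each column mod 16 with carry):
  0518
+ 0BCA
  ----
  col 0: 8(8) + A(10) + 0 (carry in) = 18 → 2(2), carry out 1
  col 1: 1(1) + C(12) + 1 (carry in) = 14 → E(14), carry out 0
  col 2: 5(5) + B(11) + 0 (carry in) = 16 → 0(0), carry out 1
  col 3: 0(0) + 0(0) + 1 (carry in) = 1 → 1(1), carry out 0
Reading digits MSB→LSB: 10E2
Strip leading zeros: 10E2
= 0x10E2


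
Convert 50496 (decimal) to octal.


Divide by 8 repeatedly:
50496 ÷ 8 = 6312 remainder 0
6312 ÷ 8 = 789 remainder 0
789 ÷ 8 = 98 remainder 5
98 ÷ 8 = 12 remainder 2
12 ÷ 8 = 1 remainder 4
1 ÷ 8 = 0 remainder 1
Reading remainders bottom-up:
= 0o142500


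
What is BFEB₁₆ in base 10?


Positional values:
Position 0: B × 16^0 = 11 × 1 = 11
Position 1: E × 16^1 = 14 × 16 = 224
Position 2: F × 16^2 = 15 × 256 = 3840
Position 3: B × 16^3 = 11 × 4096 = 45056
Sum = 11 + 224 + 3840 + 45056
= 49131


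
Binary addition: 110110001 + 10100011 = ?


Align and add column by column (LSB to MSB, carry propagating):
  0110110001
+ 0010100011
  ----------
  col 0: 1 + 1 + 0 (carry in) = 2 → bit 0, carry out 1
  col 1: 0 + 1 + 1 (carry in) = 2 → bit 0, carry out 1
  col 2: 0 + 0 + 1 (carry in) = 1 → bit 1, carry out 0
  col 3: 0 + 0 + 0 (carry in) = 0 → bit 0, carry out 0
  col 4: 1 + 0 + 0 (carry in) = 1 → bit 1, carry out 0
  col 5: 1 + 1 + 0 (carry in) = 2 → bit 0, carry out 1
  col 6: 0 + 0 + 1 (carry in) = 1 → bit 1, carry out 0
  col 7: 1 + 1 + 0 (carry in) = 2 → bit 0, carry out 1
  col 8: 1 + 0 + 1 (carry in) = 2 → bit 0, carry out 1
  col 9: 0 + 0 + 1 (carry in) = 1 → bit 1, carry out 0
Reading bits MSB→LSB: 1001010100
Strip leading zeros: 1001010100
= 1001010100


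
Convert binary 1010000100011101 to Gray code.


Binary: 1010000100011101
Gray code: G = B XOR (B >> 1)
B >> 1 = 0101000010001110
1010000100011101 XOR 0101000010001110:
  1 XOR 0 = 1
  0 XOR 1 = 1
  1 XOR 0 = 1
  0 XOR 1 = 1
  0 XOR 0 = 0
  0 XOR 0 = 0
  0 XOR 0 = 0
  1 XOR 0 = 1
  0 XOR 1 = 1
  0 XOR 0 = 0
  0 XOR 0 = 0
  1 XOR 0 = 1
  1 XOR 1 = 0
  1 XOR 1 = 0
  0 XOR 1 = 1
  1 XOR 0 = 1
= 1111000110010011


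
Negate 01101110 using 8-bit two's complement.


Original: 01101110
Step 1 - Invert all bits: 10010001
Step 2 - Add 1: 10010001 + 1
= 10010010 (represents -110)


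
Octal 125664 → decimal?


Positional values:
Position 0: 4 × 8^0 = 4
Position 1: 6 × 8^1 = 48
Position 2: 6 × 8^2 = 384
Position 3: 5 × 8^3 = 2560
Position 4: 2 × 8^4 = 8192
Position 5: 1 × 8^5 = 32768
Sum = 4 + 48 + 384 + 2560 + 8192 + 32768
= 43956


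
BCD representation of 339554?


Each digit → 4-bit binary:
  3 → 0011
  3 → 0011
  9 → 1001
  5 → 0101
  5 → 0101
  4 → 0100
= 0011 0011 1001 0101 0101 0100


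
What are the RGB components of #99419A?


Hex: #99419A
R = 99₁₆ = 153
G = 41₁₆ = 65
B = 9A₁₆ = 154
= RGB(153, 65, 154)


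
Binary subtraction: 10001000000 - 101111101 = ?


Align and subtract column by column (LSB to MSB, borrowing when needed):
  10001000000
- 00101111101
  -----------
  col 0: (0 - 0 borrow-in) - 1 → borrow from next column: (0+2) - 1 = 1, borrow out 1
  col 1: (0 - 1 borrow-in) - 0 → borrow from next column: (-1+2) - 0 = 1, borrow out 1
  col 2: (0 - 1 borrow-in) - 1 → borrow from next column: (-1+2) - 1 = 0, borrow out 1
  col 3: (0 - 1 borrow-in) - 1 → borrow from next column: (-1+2) - 1 = 0, borrow out 1
  col 4: (0 - 1 borrow-in) - 1 → borrow from next column: (-1+2) - 1 = 0, borrow out 1
  col 5: (0 - 1 borrow-in) - 1 → borrow from next column: (-1+2) - 1 = 0, borrow out 1
  col 6: (1 - 1 borrow-in) - 1 → borrow from next column: (0+2) - 1 = 1, borrow out 1
  col 7: (0 - 1 borrow-in) - 0 → borrow from next column: (-1+2) - 0 = 1, borrow out 1
  col 8: (0 - 1 borrow-in) - 1 → borrow from next column: (-1+2) - 1 = 0, borrow out 1
  col 9: (0 - 1 borrow-in) - 0 → borrow from next column: (-1+2) - 0 = 1, borrow out 1
  col 10: (1 - 1 borrow-in) - 0 → 0 - 0 = 0, borrow out 0
Reading bits MSB→LSB: 01011000011
Strip leading zeros: 1011000011
= 1011000011


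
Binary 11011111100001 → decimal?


Positional values:
Bit 0: 1 × 2^0 = 1
Bit 5: 1 × 2^5 = 32
Bit 6: 1 × 2^6 = 64
Bit 7: 1 × 2^7 = 128
Bit 8: 1 × 2^8 = 256
Bit 9: 1 × 2^9 = 512
Bit 10: 1 × 2^10 = 1024
Bit 12: 1 × 2^12 = 4096
Bit 13: 1 × 2^13 = 8192
Sum = 1 + 32 + 64 + 128 + 256 + 512 + 1024 + 4096 + 8192
= 14305


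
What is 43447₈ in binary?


Each octal digit → 3 binary bits:
  4 = 100
  3 = 011
  4 = 100
  4 = 100
  7 = 111
Concatenate: 100 011 100 100 111
= 100011100100111


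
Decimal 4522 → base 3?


Divide by 3 repeatedly:
4522 ÷ 3 = 1507 remainder 1
1507 ÷ 3 = 502 remainder 1
502 ÷ 3 = 167 remainder 1
167 ÷ 3 = 55 remainder 2
55 ÷ 3 = 18 remainder 1
18 ÷ 3 = 6 remainder 0
6 ÷ 3 = 2 remainder 0
2 ÷ 3 = 0 remainder 2
Reading remainders bottom-up:
= 20012111


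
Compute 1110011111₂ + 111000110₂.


Align and add column by column (LSB to MSB, carry propagating):
  01110011111
+ 00111000110
  -----------
  col 0: 1 + 0 + 0 (carry in) = 1 → bit 1, carry out 0
  col 1: 1 + 1 + 0 (carry in) = 2 → bit 0, carry out 1
  col 2: 1 + 1 + 1 (carry in) = 3 → bit 1, carry out 1
  col 3: 1 + 0 + 1 (carry in) = 2 → bit 0, carry out 1
  col 4: 1 + 0 + 1 (carry in) = 2 → bit 0, carry out 1
  col 5: 0 + 0 + 1 (carry in) = 1 → bit 1, carry out 0
  col 6: 0 + 1 + 0 (carry in) = 1 → bit 1, carry out 0
  col 7: 1 + 1 + 0 (carry in) = 2 → bit 0, carry out 1
  col 8: 1 + 1 + 1 (carry in) = 3 → bit 1, carry out 1
  col 9: 1 + 0 + 1 (carry in) = 2 → bit 0, carry out 1
  col 10: 0 + 0 + 1 (carry in) = 1 → bit 1, carry out 0
Reading bits MSB→LSB: 10101100101
Strip leading zeros: 10101100101
= 10101100101


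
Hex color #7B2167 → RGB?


Hex: #7B2167
R = 7B₁₆ = 123
G = 21₁₆ = 33
B = 67₁₆ = 103
= RGB(123, 33, 103)


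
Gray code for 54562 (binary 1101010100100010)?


Binary: 1101010100100010
Gray code: G = B XOR (B >> 1)
B >> 1 = 0110101010010001
1101010100100010 XOR 0110101010010001:
  1 XOR 0 = 1
  1 XOR 1 = 0
  0 XOR 1 = 1
  1 XOR 0 = 1
  0 XOR 1 = 1
  1 XOR 0 = 1
  0 XOR 1 = 1
  1 XOR 0 = 1
  0 XOR 1 = 1
  0 XOR 0 = 0
  1 XOR 0 = 1
  0 XOR 1 = 1
  0 XOR 0 = 0
  0 XOR 0 = 0
  1 XOR 0 = 1
  0 XOR 1 = 1
= 1011111110110011


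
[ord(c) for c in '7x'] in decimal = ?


String: '7x'  (2 characters)
Per-character ASCII lookup:
  '7': digits start at 48: '7' = 48 + 7 = 55
  'x': lowercase starts at 97: 'x' = 97 + 23 = 120
= 55 120


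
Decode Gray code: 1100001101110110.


Gray code: 1100001101110110
MSB stays the same: 1
Each subsequent bit = prev_binary XOR current_gray:
  B[1] = 1 XOR 1 = 0
  B[2] = 0 XOR 0 = 0
  B[3] = 0 XOR 0 = 0
  B[4] = 0 XOR 0 = 0
  B[5] = 0 XOR 0 = 0
  B[6] = 0 XOR 1 = 1
  B[7] = 1 XOR 1 = 0
  B[8] = 0 XOR 0 = 0
  B[9] = 0 XOR 1 = 1
  B[10] = 1 XOR 1 = 0
  B[11] = 0 XOR 1 = 1
  B[12] = 1 XOR 0 = 1
  B[13] = 1 XOR 1 = 0
  B[14] = 0 XOR 1 = 1
  B[15] = 1 XOR 0 = 1
= 1000001001011011 (33371 decimal)


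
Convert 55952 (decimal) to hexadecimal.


Divide by 16 repeatedly:
55952 ÷ 16 = 3497 remainder 0 (0)
3497 ÷ 16 = 218 remainder 9 (9)
218 ÷ 16 = 13 remainder 10 (A)
13 ÷ 16 = 0 remainder 13 (D)
Reading remainders bottom-up:
= 0xDA90


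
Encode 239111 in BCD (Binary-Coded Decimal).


Each digit → 4-bit binary:
  2 → 0010
  3 → 0011
  9 → 1001
  1 → 0001
  1 → 0001
  1 → 0001
= 0010 0011 1001 0001 0001 0001


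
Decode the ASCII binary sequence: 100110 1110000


Codes (binary): 100110 1110000
Per-code ASCII lookup:
  100110 = 38  (special character) → '&'
  1110000 = 112  (range 97-122: lowercase, 112 - 97 = 15) → 'p'
= '&p'


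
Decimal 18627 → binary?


Divide by 2 repeatedly:
18627 ÷ 2 = 9313 remainder 1
9313 ÷ 2 = 4656 remainder 1
4656 ÷ 2 = 2328 remainder 0
2328 ÷ 2 = 1164 remainder 0
1164 ÷ 2 = 582 remainder 0
582 ÷ 2 = 291 remainder 0
291 ÷ 2 = 145 remainder 1
145 ÷ 2 = 72 remainder 1
72 ÷ 2 = 36 remainder 0
36 ÷ 2 = 18 remainder 0
18 ÷ 2 = 9 remainder 0
9 ÷ 2 = 4 remainder 1
4 ÷ 2 = 2 remainder 0
2 ÷ 2 = 1 remainder 0
1 ÷ 2 = 0 remainder 1
Reading remainders bottom-up:
= 100100011000011


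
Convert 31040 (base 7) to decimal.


Positional values (base 7):
  0 × 7^0 = 0 × 1 = 0
  4 × 7^1 = 4 × 7 = 28
  0 × 7^2 = 0 × 49 = 0
  1 × 7^3 = 1 × 343 = 343
  3 × 7^4 = 3 × 2401 = 7203
Sum = 0 + 28 + 0 + 343 + 7203
= 7574


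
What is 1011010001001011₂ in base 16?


Group into 4-bit nibbles: 1011010001001011
  1011 = B
  0100 = 4
  0100 = 4
  1011 = B
= 0xB44B


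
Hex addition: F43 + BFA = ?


Align and add column by column (LSB to MSB, each column mod 16 with carry):
  0F43
+ 0BFA
  ----
  col 0: 3(3) + A(10) + 0 (carry in) = 13 → D(13), carry out 0
  col 1: 4(4) + F(15) + 0 (carry in) = 19 → 3(3), carry out 1
  col 2: F(15) + B(11) + 1 (carry in) = 27 → B(11), carry out 1
  col 3: 0(0) + 0(0) + 1 (carry in) = 1 → 1(1), carry out 0
Reading digits MSB→LSB: 1B3D
Strip leading zeros: 1B3D
= 0x1B3D


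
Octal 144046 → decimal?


Positional values:
Position 0: 6 × 8^0 = 6
Position 1: 4 × 8^1 = 32
Position 2: 0 × 8^2 = 0
Position 3: 4 × 8^3 = 2048
Position 4: 4 × 8^4 = 16384
Position 5: 1 × 8^5 = 32768
Sum = 6 + 32 + 0 + 2048 + 16384 + 32768
= 51238


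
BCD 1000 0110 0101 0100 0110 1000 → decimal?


Each 4-bit group → digit:
  1000 → 8
  0110 → 6
  0101 → 5
  0100 → 4
  0110 → 6
  1000 → 8
= 865468


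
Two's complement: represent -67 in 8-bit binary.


Original: 01000011
Step 1 - Invert all bits: 10111100
Step 2 - Add 1: 10111100 + 1
= 10111101 (represents -67)


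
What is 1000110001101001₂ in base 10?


Positional values:
Bit 0: 1 × 2^0 = 1
Bit 3: 1 × 2^3 = 8
Bit 5: 1 × 2^5 = 32
Bit 6: 1 × 2^6 = 64
Bit 10: 1 × 2^10 = 1024
Bit 11: 1 × 2^11 = 2048
Bit 15: 1 × 2^15 = 32768
Sum = 1 + 8 + 32 + 64 + 1024 + 2048 + 32768
= 35945


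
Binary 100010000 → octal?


Group into 3-bit groups: 100010000
  100 = 4
  010 = 2
  000 = 0
= 0o420


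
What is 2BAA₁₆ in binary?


Each hex digit → 4 binary bits:
  2 = 0010
  B = 1011
  A = 1010
  A = 1010
Concatenate: 0010 1011 1010 1010
= 0010101110101010


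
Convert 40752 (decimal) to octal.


Divide by 8 repeatedly:
40752 ÷ 8 = 5094 remainder 0
5094 ÷ 8 = 636 remainder 6
636 ÷ 8 = 79 remainder 4
79 ÷ 8 = 9 remainder 7
9 ÷ 8 = 1 remainder 1
1 ÷ 8 = 0 remainder 1
Reading remainders bottom-up:
= 0o117460


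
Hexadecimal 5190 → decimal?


Positional values:
Position 0: 0 × 16^0 = 0 × 1 = 0
Position 1: 9 × 16^1 = 9 × 16 = 144
Position 2: 1 × 16^2 = 1 × 256 = 256
Position 3: 5 × 16^3 = 5 × 4096 = 20480
Sum = 0 + 144 + 256 + 20480
= 20880


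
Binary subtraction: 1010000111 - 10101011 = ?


Align and subtract column by column (LSB to MSB, borrowing when needed):
  1010000111
- 0010101011
  ----------
  col 0: (1 - 0 borrow-in) - 1 → 1 - 1 = 0, borrow out 0
  col 1: (1 - 0 borrow-in) - 1 → 1 - 1 = 0, borrow out 0
  col 2: (1 - 0 borrow-in) - 0 → 1 - 0 = 1, borrow out 0
  col 3: (0 - 0 borrow-in) - 1 → borrow from next column: (0+2) - 1 = 1, borrow out 1
  col 4: (0 - 1 borrow-in) - 0 → borrow from next column: (-1+2) - 0 = 1, borrow out 1
  col 5: (0 - 1 borrow-in) - 1 → borrow from next column: (-1+2) - 1 = 0, borrow out 1
  col 6: (0 - 1 borrow-in) - 0 → borrow from next column: (-1+2) - 0 = 1, borrow out 1
  col 7: (1 - 1 borrow-in) - 1 → borrow from next column: (0+2) - 1 = 1, borrow out 1
  col 8: (0 - 1 borrow-in) - 0 → borrow from next column: (-1+2) - 0 = 1, borrow out 1
  col 9: (1 - 1 borrow-in) - 0 → 0 - 0 = 0, borrow out 0
Reading bits MSB→LSB: 0111011100
Strip leading zeros: 111011100
= 111011100


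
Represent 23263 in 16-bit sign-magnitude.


Sign bit: 0 (positive)
Magnitude: 23263 = 101101011011111
= 0101101011011111


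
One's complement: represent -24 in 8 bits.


Original: 00011000
Invert all bits:
  bit 0: 0 → 1
  bit 1: 0 → 1
  bit 2: 0 → 1
  bit 3: 1 → 0
  bit 4: 1 → 0
  bit 5: 0 → 1
  bit 6: 0 → 1
  bit 7: 0 → 1
= 11100111


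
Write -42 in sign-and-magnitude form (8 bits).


Sign bit: 1 (negative)
Magnitude: 42 = 0101010
= 10101010


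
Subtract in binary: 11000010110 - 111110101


Align and subtract column by column (LSB to MSB, borrowing when needed):
  11000010110
- 00111110101
  -----------
  col 0: (0 - 0 borrow-in) - 1 → borrow from next column: (0+2) - 1 = 1, borrow out 1
  col 1: (1 - 1 borrow-in) - 0 → 0 - 0 = 0, borrow out 0
  col 2: (1 - 0 borrow-in) - 1 → 1 - 1 = 0, borrow out 0
  col 3: (0 - 0 borrow-in) - 0 → 0 - 0 = 0, borrow out 0
  col 4: (1 - 0 borrow-in) - 1 → 1 - 1 = 0, borrow out 0
  col 5: (0 - 0 borrow-in) - 1 → borrow from next column: (0+2) - 1 = 1, borrow out 1
  col 6: (0 - 1 borrow-in) - 1 → borrow from next column: (-1+2) - 1 = 0, borrow out 1
  col 7: (0 - 1 borrow-in) - 1 → borrow from next column: (-1+2) - 1 = 0, borrow out 1
  col 8: (0 - 1 borrow-in) - 1 → borrow from next column: (-1+2) - 1 = 0, borrow out 1
  col 9: (1 - 1 borrow-in) - 0 → 0 - 0 = 0, borrow out 0
  col 10: (1 - 0 borrow-in) - 0 → 1 - 0 = 1, borrow out 0
Reading bits MSB→LSB: 10000100001
Strip leading zeros: 10000100001
= 10000100001


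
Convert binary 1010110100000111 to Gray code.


Binary: 1010110100000111
Gray code: G = B XOR (B >> 1)
B >> 1 = 0101011010000011
1010110100000111 XOR 0101011010000011:
  1 XOR 0 = 1
  0 XOR 1 = 1
  1 XOR 0 = 1
  0 XOR 1 = 1
  1 XOR 0 = 1
  1 XOR 1 = 0
  0 XOR 1 = 1
  1 XOR 0 = 1
  0 XOR 1 = 1
  0 XOR 0 = 0
  0 XOR 0 = 0
  0 XOR 0 = 0
  0 XOR 0 = 0
  1 XOR 0 = 1
  1 XOR 1 = 0
  1 XOR 1 = 0
= 1111101110000100


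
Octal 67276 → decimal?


Positional values:
Position 0: 6 × 8^0 = 6
Position 1: 7 × 8^1 = 56
Position 2: 2 × 8^2 = 128
Position 3: 7 × 8^3 = 3584
Position 4: 6 × 8^4 = 24576
Sum = 6 + 56 + 128 + 3584 + 24576
= 28350


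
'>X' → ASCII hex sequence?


String: '>X'  (2 characters)
Per-character ASCII lookup:
  '>': special character: '>' = 62 → 0x3E
  'X': uppercase starts at 65: 'X' = 65 + 23 = 88 → 0x58
= 0x3E 0x58


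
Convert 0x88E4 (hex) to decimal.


Positional values:
Position 0: 4 × 16^0 = 4 × 1 = 4
Position 1: E × 16^1 = 14 × 16 = 224
Position 2: 8 × 16^2 = 8 × 256 = 2048
Position 3: 8 × 16^3 = 8 × 4096 = 32768
Sum = 4 + 224 + 2048 + 32768
= 35044


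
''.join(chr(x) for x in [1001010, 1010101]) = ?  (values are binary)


Codes (binary): 1001010 1010101
Per-code ASCII lookup:
  1001010 = 74  (range 65-90: uppercase, 74 - 65 = 9) → 'J'
  1010101 = 85  (range 65-90: uppercase, 85 - 65 = 20) → 'U'
= 'JU'


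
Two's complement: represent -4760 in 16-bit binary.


Original: 0001001010011000
Step 1 - Invert all bits: 1110110101100111
Step 2 - Add 1: 1110110101100111 + 1
= 1110110101101000 (represents -4760)


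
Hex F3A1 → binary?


Each hex digit → 4 binary bits:
  F = 1111
  3 = 0011
  A = 1010
  1 = 0001
Concatenate: 1111 0011 1010 0001
= 1111001110100001


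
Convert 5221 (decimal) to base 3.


Divide by 3 repeatedly:
5221 ÷ 3 = 1740 remainder 1
1740 ÷ 3 = 580 remainder 0
580 ÷ 3 = 193 remainder 1
193 ÷ 3 = 64 remainder 1
64 ÷ 3 = 21 remainder 1
21 ÷ 3 = 7 remainder 0
7 ÷ 3 = 2 remainder 1
2 ÷ 3 = 0 remainder 2
Reading remainders bottom-up:
= 21011101


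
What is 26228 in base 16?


Divide by 16 repeatedly:
26228 ÷ 16 = 1639 remainder 4 (4)
1639 ÷ 16 = 102 remainder 7 (7)
102 ÷ 16 = 6 remainder 6 (6)
6 ÷ 16 = 0 remainder 6 (6)
Reading remainders bottom-up:
= 0x6674


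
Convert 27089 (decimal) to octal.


Divide by 8 repeatedly:
27089 ÷ 8 = 3386 remainder 1
3386 ÷ 8 = 423 remainder 2
423 ÷ 8 = 52 remainder 7
52 ÷ 8 = 6 remainder 4
6 ÷ 8 = 0 remainder 6
Reading remainders bottom-up:
= 0o64721


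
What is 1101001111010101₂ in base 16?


Group into 4-bit nibbles: 1101001111010101
  1101 = D
  0011 = 3
  1101 = D
  0101 = 5
= 0xD3D5


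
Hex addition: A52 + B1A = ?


Align and add column by column (LSB to MSB, each column mod 16 with carry):
  0A52
+ 0B1A
  ----
  col 0: 2(2) + A(10) + 0 (carry in) = 12 → C(12), carry out 0
  col 1: 5(5) + 1(1) + 0 (carry in) = 6 → 6(6), carry out 0
  col 2: A(10) + B(11) + 0 (carry in) = 21 → 5(5), carry out 1
  col 3: 0(0) + 0(0) + 1 (carry in) = 1 → 1(1), carry out 0
Reading digits MSB→LSB: 156C
Strip leading zeros: 156C
= 0x156C


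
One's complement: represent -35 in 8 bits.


Original: 00100011
Invert all bits:
  bit 0: 0 → 1
  bit 1: 0 → 1
  bit 2: 1 → 0
  bit 3: 0 → 1
  bit 4: 0 → 1
  bit 5: 0 → 1
  bit 6: 1 → 0
  bit 7: 1 → 0
= 11011100


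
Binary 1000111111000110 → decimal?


Positional values:
Bit 1: 1 × 2^1 = 2
Bit 2: 1 × 2^2 = 4
Bit 6: 1 × 2^6 = 64
Bit 7: 1 × 2^7 = 128
Bit 8: 1 × 2^8 = 256
Bit 9: 1 × 2^9 = 512
Bit 10: 1 × 2^10 = 1024
Bit 11: 1 × 2^11 = 2048
Bit 15: 1 × 2^15 = 32768
Sum = 2 + 4 + 64 + 128 + 256 + 512 + 1024 + 2048 + 32768
= 36806


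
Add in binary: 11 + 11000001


Align and add column by column (LSB to MSB, carry propagating):
  000000011
+ 011000001
  ---------
  col 0: 1 + 1 + 0 (carry in) = 2 → bit 0, carry out 1
  col 1: 1 + 0 + 1 (carry in) = 2 → bit 0, carry out 1
  col 2: 0 + 0 + 1 (carry in) = 1 → bit 1, carry out 0
  col 3: 0 + 0 + 0 (carry in) = 0 → bit 0, carry out 0
  col 4: 0 + 0 + 0 (carry in) = 0 → bit 0, carry out 0
  col 5: 0 + 0 + 0 (carry in) = 0 → bit 0, carry out 0
  col 6: 0 + 1 + 0 (carry in) = 1 → bit 1, carry out 0
  col 7: 0 + 1 + 0 (carry in) = 1 → bit 1, carry out 0
  col 8: 0 + 0 + 0 (carry in) = 0 → bit 0, carry out 0
Reading bits MSB→LSB: 011000100
Strip leading zeros: 11000100
= 11000100


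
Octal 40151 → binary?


Each octal digit → 3 binary bits:
  4 = 100
  0 = 000
  1 = 001
  5 = 101
  1 = 001
Concatenate: 100 000 001 101 001
= 100000001101001


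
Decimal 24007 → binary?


Divide by 2 repeatedly:
24007 ÷ 2 = 12003 remainder 1
12003 ÷ 2 = 6001 remainder 1
6001 ÷ 2 = 3000 remainder 1
3000 ÷ 2 = 1500 remainder 0
1500 ÷ 2 = 750 remainder 0
750 ÷ 2 = 375 remainder 0
375 ÷ 2 = 187 remainder 1
187 ÷ 2 = 93 remainder 1
93 ÷ 2 = 46 remainder 1
46 ÷ 2 = 23 remainder 0
23 ÷ 2 = 11 remainder 1
11 ÷ 2 = 5 remainder 1
5 ÷ 2 = 2 remainder 1
2 ÷ 2 = 1 remainder 0
1 ÷ 2 = 0 remainder 1
Reading remainders bottom-up:
= 101110111000111


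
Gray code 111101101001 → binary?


Gray code: 111101101001
MSB stays the same: 1
Each subsequent bit = prev_binary XOR current_gray:
  B[1] = 1 XOR 1 = 0
  B[2] = 0 XOR 1 = 1
  B[3] = 1 XOR 1 = 0
  B[4] = 0 XOR 0 = 0
  B[5] = 0 XOR 1 = 1
  B[6] = 1 XOR 1 = 0
  B[7] = 0 XOR 0 = 0
  B[8] = 0 XOR 1 = 1
  B[9] = 1 XOR 0 = 1
  B[10] = 1 XOR 0 = 1
  B[11] = 1 XOR 1 = 0
= 101001001110 (2638 decimal)


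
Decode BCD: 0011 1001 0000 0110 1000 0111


Each 4-bit group → digit:
  0011 → 3
  1001 → 9
  0000 → 0
  0110 → 6
  1000 → 8
  0111 → 7
= 390687


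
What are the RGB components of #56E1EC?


Hex: #56E1EC
R = 56₁₆ = 86
G = E1₁₆ = 225
B = EC₁₆ = 236
= RGB(86, 225, 236)


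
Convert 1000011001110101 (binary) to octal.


Group into 3-bit groups: 001000011001110101
  001 = 1
  000 = 0
  011 = 3
  001 = 1
  110 = 6
  101 = 5
= 0o103165


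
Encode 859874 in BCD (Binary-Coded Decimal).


Each digit → 4-bit binary:
  8 → 1000
  5 → 0101
  9 → 1001
  8 → 1000
  7 → 0111
  4 → 0100
= 1000 0101 1001 1000 0111 0100


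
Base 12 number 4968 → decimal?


Positional values (base 12):
  8 × 12^0 = 8 × 1 = 8
  6 × 12^1 = 6 × 12 = 72
  9 × 12^2 = 9 × 144 = 1296
  4 × 12^3 = 4 × 1728 = 6912
Sum = 8 + 72 + 1296 + 6912
= 8288


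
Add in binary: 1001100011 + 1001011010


Align and add column by column (LSB to MSB, carry propagating):
  01001100011
+ 01001011010
  -----------
  col 0: 1 + 0 + 0 (carry in) = 1 → bit 1, carry out 0
  col 1: 1 + 1 + 0 (carry in) = 2 → bit 0, carry out 1
  col 2: 0 + 0 + 1 (carry in) = 1 → bit 1, carry out 0
  col 3: 0 + 1 + 0 (carry in) = 1 → bit 1, carry out 0
  col 4: 0 + 1 + 0 (carry in) = 1 → bit 1, carry out 0
  col 5: 1 + 0 + 0 (carry in) = 1 → bit 1, carry out 0
  col 6: 1 + 1 + 0 (carry in) = 2 → bit 0, carry out 1
  col 7: 0 + 0 + 1 (carry in) = 1 → bit 1, carry out 0
  col 8: 0 + 0 + 0 (carry in) = 0 → bit 0, carry out 0
  col 9: 1 + 1 + 0 (carry in) = 2 → bit 0, carry out 1
  col 10: 0 + 0 + 1 (carry in) = 1 → bit 1, carry out 0
Reading bits MSB→LSB: 10010111101
Strip leading zeros: 10010111101
= 10010111101


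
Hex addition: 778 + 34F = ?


Align and add column by column (LSB to MSB, each column mod 16 with carry):
  0778
+ 034F
  ----
  col 0: 8(8) + F(15) + 0 (carry in) = 23 → 7(7), carry out 1
  col 1: 7(7) + 4(4) + 1 (carry in) = 12 → C(12), carry out 0
  col 2: 7(7) + 3(3) + 0 (carry in) = 10 → A(10), carry out 0
  col 3: 0(0) + 0(0) + 0 (carry in) = 0 → 0(0), carry out 0
Reading digits MSB→LSB: 0AC7
Strip leading zeros: AC7
= 0xAC7


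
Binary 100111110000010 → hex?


Group into 4-bit nibbles: 0100111110000010
  0100 = 4
  1111 = F
  1000 = 8
  0010 = 2
= 0x4F82


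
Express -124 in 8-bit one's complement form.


Original: 01111100
Invert all bits:
  bit 0: 0 → 1
  bit 1: 1 → 0
  bit 2: 1 → 0
  bit 3: 1 → 0
  bit 4: 1 → 0
  bit 5: 1 → 0
  bit 6: 0 → 1
  bit 7: 0 → 1
= 10000011


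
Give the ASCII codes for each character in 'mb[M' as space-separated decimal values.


String: 'mb[M'  (4 characters)
Per-character ASCII lookup:
  'm': lowercase starts at 97: 'm' = 97 + 12 = 109
  'b': lowercase starts at 97: 'b' = 97 + 1 = 98
  '[': special character: '[' = 91
  'M': uppercase starts at 65: 'M' = 65 + 12 = 77
= 109 98 91 77


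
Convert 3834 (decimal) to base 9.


Divide by 9 repeatedly:
3834 ÷ 9 = 426 remainder 0
426 ÷ 9 = 47 remainder 3
47 ÷ 9 = 5 remainder 2
5 ÷ 9 = 0 remainder 5
Reading remainders bottom-up:
= 5230


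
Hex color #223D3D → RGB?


Hex: #223D3D
R = 22₁₆ = 34
G = 3D₁₆ = 61
B = 3D₁₆ = 61
= RGB(34, 61, 61)


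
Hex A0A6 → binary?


Each hex digit → 4 binary bits:
  A = 1010
  0 = 0000
  A = 1010
  6 = 0110
Concatenate: 1010 0000 1010 0110
= 1010000010100110


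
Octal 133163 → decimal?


Positional values:
Position 0: 3 × 8^0 = 3
Position 1: 6 × 8^1 = 48
Position 2: 1 × 8^2 = 64
Position 3: 3 × 8^3 = 1536
Position 4: 3 × 8^4 = 12288
Position 5: 1 × 8^5 = 32768
Sum = 3 + 48 + 64 + 1536 + 12288 + 32768
= 46707


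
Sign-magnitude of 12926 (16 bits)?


Sign bit: 0 (positive)
Magnitude: 12926 = 011001001111110
= 0011001001111110


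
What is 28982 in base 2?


Divide by 2 repeatedly:
28982 ÷ 2 = 14491 remainder 0
14491 ÷ 2 = 7245 remainder 1
7245 ÷ 2 = 3622 remainder 1
3622 ÷ 2 = 1811 remainder 0
1811 ÷ 2 = 905 remainder 1
905 ÷ 2 = 452 remainder 1
452 ÷ 2 = 226 remainder 0
226 ÷ 2 = 113 remainder 0
113 ÷ 2 = 56 remainder 1
56 ÷ 2 = 28 remainder 0
28 ÷ 2 = 14 remainder 0
14 ÷ 2 = 7 remainder 0
7 ÷ 2 = 3 remainder 1
3 ÷ 2 = 1 remainder 1
1 ÷ 2 = 0 remainder 1
Reading remainders bottom-up:
= 111000100110110


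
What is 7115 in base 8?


Divide by 8 repeatedly:
7115 ÷ 8 = 889 remainder 3
889 ÷ 8 = 111 remainder 1
111 ÷ 8 = 13 remainder 7
13 ÷ 8 = 1 remainder 5
1 ÷ 8 = 0 remainder 1
Reading remainders bottom-up:
= 0o15713


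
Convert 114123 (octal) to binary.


Each octal digit → 3 binary bits:
  1 = 001
  1 = 001
  4 = 100
  1 = 001
  2 = 010
  3 = 011
Concatenate: 001 001 100 001 010 011
= 001001100001010011


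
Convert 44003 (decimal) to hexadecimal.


Divide by 16 repeatedly:
44003 ÷ 16 = 2750 remainder 3 (3)
2750 ÷ 16 = 171 remainder 14 (E)
171 ÷ 16 = 10 remainder 11 (B)
10 ÷ 16 = 0 remainder 10 (A)
Reading remainders bottom-up:
= 0xABE3


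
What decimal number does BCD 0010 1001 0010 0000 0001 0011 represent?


Each 4-bit group → digit:
  0010 → 2
  1001 → 9
  0010 → 2
  0000 → 0
  0001 → 1
  0011 → 3
= 292013


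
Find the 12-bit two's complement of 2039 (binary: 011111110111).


Original: 011111110111
Step 1 - Invert all bits: 100000001000
Step 2 - Add 1: 100000001000 + 1
= 100000001001 (represents -2039)


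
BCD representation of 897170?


Each digit → 4-bit binary:
  8 → 1000
  9 → 1001
  7 → 0111
  1 → 0001
  7 → 0111
  0 → 0000
= 1000 1001 0111 0001 0111 0000


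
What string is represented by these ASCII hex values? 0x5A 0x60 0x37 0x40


Codes (hex): 0x5A 0x60 0x37 0x40
Per-code ASCII lookup:
  0x5A = 90  (range 65-90: uppercase, 90 - 65 = 25) → 'Z'
  0x60 = 96  (special character) → '`'
  0x37 = 55  (range 48-57: digits, 55 - 48 = 7) → '7'
  0x40 = 64  (special character) → '@'
= 'Z`7@'


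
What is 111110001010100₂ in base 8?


Group into 3-bit groups: 111110001010100
  111 = 7
  110 = 6
  001 = 1
  010 = 2
  100 = 4
= 0o76124


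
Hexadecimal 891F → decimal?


Positional values:
Position 0: F × 16^0 = 15 × 1 = 15
Position 1: 1 × 16^1 = 1 × 16 = 16
Position 2: 9 × 16^2 = 9 × 256 = 2304
Position 3: 8 × 16^3 = 8 × 4096 = 32768
Sum = 15 + 16 + 2304 + 32768
= 35103


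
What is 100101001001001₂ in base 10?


Positional values:
Bit 0: 1 × 2^0 = 1
Bit 3: 1 × 2^3 = 8
Bit 6: 1 × 2^6 = 64
Bit 9: 1 × 2^9 = 512
Bit 11: 1 × 2^11 = 2048
Bit 14: 1 × 2^14 = 16384
Sum = 1 + 8 + 64 + 512 + 2048 + 16384
= 19017


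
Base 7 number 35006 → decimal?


Positional values (base 7):
  6 × 7^0 = 6 × 1 = 6
  0 × 7^1 = 0 × 7 = 0
  0 × 7^2 = 0 × 49 = 0
  5 × 7^3 = 5 × 343 = 1715
  3 × 7^4 = 3 × 2401 = 7203
Sum = 6 + 0 + 0 + 1715 + 7203
= 8924


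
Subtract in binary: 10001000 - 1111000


Align and subtract column by column (LSB to MSB, borrowing when needed):
  10001000
- 01111000
  --------
  col 0: (0 - 0 borrow-in) - 0 → 0 - 0 = 0, borrow out 0
  col 1: (0 - 0 borrow-in) - 0 → 0 - 0 = 0, borrow out 0
  col 2: (0 - 0 borrow-in) - 0 → 0 - 0 = 0, borrow out 0
  col 3: (1 - 0 borrow-in) - 1 → 1 - 1 = 0, borrow out 0
  col 4: (0 - 0 borrow-in) - 1 → borrow from next column: (0+2) - 1 = 1, borrow out 1
  col 5: (0 - 1 borrow-in) - 1 → borrow from next column: (-1+2) - 1 = 0, borrow out 1
  col 6: (0 - 1 borrow-in) - 1 → borrow from next column: (-1+2) - 1 = 0, borrow out 1
  col 7: (1 - 1 borrow-in) - 0 → 0 - 0 = 0, borrow out 0
Reading bits MSB→LSB: 00010000
Strip leading zeros: 10000
= 10000


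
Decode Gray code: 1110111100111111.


Gray code: 1110111100111111
MSB stays the same: 1
Each subsequent bit = prev_binary XOR current_gray:
  B[1] = 1 XOR 1 = 0
  B[2] = 0 XOR 1 = 1
  B[3] = 1 XOR 0 = 1
  B[4] = 1 XOR 1 = 0
  B[5] = 0 XOR 1 = 1
  B[6] = 1 XOR 1 = 0
  B[7] = 0 XOR 1 = 1
  B[8] = 1 XOR 0 = 1
  B[9] = 1 XOR 0 = 1
  B[10] = 1 XOR 1 = 0
  B[11] = 0 XOR 1 = 1
  B[12] = 1 XOR 1 = 0
  B[13] = 0 XOR 1 = 1
  B[14] = 1 XOR 1 = 0
  B[15] = 0 XOR 1 = 1
= 1011010111010101 (46549 decimal)


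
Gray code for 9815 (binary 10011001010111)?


Binary: 10011001010111
Gray code: G = B XOR (B >> 1)
B >> 1 = 01001100101011
10011001010111 XOR 01001100101011:
  1 XOR 0 = 1
  0 XOR 1 = 1
  0 XOR 0 = 0
  1 XOR 0 = 1
  1 XOR 1 = 0
  0 XOR 1 = 1
  0 XOR 0 = 0
  1 XOR 0 = 1
  0 XOR 1 = 1
  1 XOR 0 = 1
  0 XOR 1 = 1
  1 XOR 0 = 1
  1 XOR 1 = 0
  1 XOR 1 = 0
= 11010101111100


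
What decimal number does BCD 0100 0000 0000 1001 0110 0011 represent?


Each 4-bit group → digit:
  0100 → 4
  0000 → 0
  0000 → 0
  1001 → 9
  0110 → 6
  0011 → 3
= 400963


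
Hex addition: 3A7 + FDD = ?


Align and add column by column (LSB to MSB, each column mod 16 with carry):
  03A7
+ 0FDD
  ----
  col 0: 7(7) + D(13) + 0 (carry in) = 20 → 4(4), carry out 1
  col 1: A(10) + D(13) + 1 (carry in) = 24 → 8(8), carry out 1
  col 2: 3(3) + F(15) + 1 (carry in) = 19 → 3(3), carry out 1
  col 3: 0(0) + 0(0) + 1 (carry in) = 1 → 1(1), carry out 0
Reading digits MSB→LSB: 1384
Strip leading zeros: 1384
= 0x1384


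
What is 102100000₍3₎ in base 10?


Positional values (base 3):
  0 × 3^0 = 0 × 1 = 0
  0 × 3^1 = 0 × 3 = 0
  0 × 3^2 = 0 × 9 = 0
  0 × 3^3 = 0 × 27 = 0
  0 × 3^4 = 0 × 81 = 0
  1 × 3^5 = 1 × 243 = 243
  2 × 3^6 = 2 × 729 = 1458
  0 × 3^7 = 0 × 2187 = 0
  1 × 3^8 = 1 × 6561 = 6561
Sum = 0 + 0 + 0 + 0 + 0 + 243 + 1458 + 0 + 6561
= 8262


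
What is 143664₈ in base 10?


Positional values:
Position 0: 4 × 8^0 = 4
Position 1: 6 × 8^1 = 48
Position 2: 6 × 8^2 = 384
Position 3: 3 × 8^3 = 1536
Position 4: 4 × 8^4 = 16384
Position 5: 1 × 8^5 = 32768
Sum = 4 + 48 + 384 + 1536 + 16384 + 32768
= 51124


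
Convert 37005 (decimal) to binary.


Divide by 2 repeatedly:
37005 ÷ 2 = 18502 remainder 1
18502 ÷ 2 = 9251 remainder 0
9251 ÷ 2 = 4625 remainder 1
4625 ÷ 2 = 2312 remainder 1
2312 ÷ 2 = 1156 remainder 0
1156 ÷ 2 = 578 remainder 0
578 ÷ 2 = 289 remainder 0
289 ÷ 2 = 144 remainder 1
144 ÷ 2 = 72 remainder 0
72 ÷ 2 = 36 remainder 0
36 ÷ 2 = 18 remainder 0
18 ÷ 2 = 9 remainder 0
9 ÷ 2 = 4 remainder 1
4 ÷ 2 = 2 remainder 0
2 ÷ 2 = 1 remainder 0
1 ÷ 2 = 0 remainder 1
Reading remainders bottom-up:
= 1001000010001101


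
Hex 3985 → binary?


Each hex digit → 4 binary bits:
  3 = 0011
  9 = 1001
  8 = 1000
  5 = 0101
Concatenate: 0011 1001 1000 0101
= 0011100110000101


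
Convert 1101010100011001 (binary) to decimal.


Positional values:
Bit 0: 1 × 2^0 = 1
Bit 3: 1 × 2^3 = 8
Bit 4: 1 × 2^4 = 16
Bit 8: 1 × 2^8 = 256
Bit 10: 1 × 2^10 = 1024
Bit 12: 1 × 2^12 = 4096
Bit 14: 1 × 2^14 = 16384
Bit 15: 1 × 2^15 = 32768
Sum = 1 + 8 + 16 + 256 + 1024 + 4096 + 16384 + 32768
= 54553


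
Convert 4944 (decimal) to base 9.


Divide by 9 repeatedly:
4944 ÷ 9 = 549 remainder 3
549 ÷ 9 = 61 remainder 0
61 ÷ 9 = 6 remainder 7
6 ÷ 9 = 0 remainder 6
Reading remainders bottom-up:
= 6703


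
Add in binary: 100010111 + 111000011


Align and add column by column (LSB to MSB, carry propagating):
  0100010111
+ 0111000011
  ----------
  col 0: 1 + 1 + 0 (carry in) = 2 → bit 0, carry out 1
  col 1: 1 + 1 + 1 (carry in) = 3 → bit 1, carry out 1
  col 2: 1 + 0 + 1 (carry in) = 2 → bit 0, carry out 1
  col 3: 0 + 0 + 1 (carry in) = 1 → bit 1, carry out 0
  col 4: 1 + 0 + 0 (carry in) = 1 → bit 1, carry out 0
  col 5: 0 + 0 + 0 (carry in) = 0 → bit 0, carry out 0
  col 6: 0 + 1 + 0 (carry in) = 1 → bit 1, carry out 0
  col 7: 0 + 1 + 0 (carry in) = 1 → bit 1, carry out 0
  col 8: 1 + 1 + 0 (carry in) = 2 → bit 0, carry out 1
  col 9: 0 + 0 + 1 (carry in) = 1 → bit 1, carry out 0
Reading bits MSB→LSB: 1011011010
Strip leading zeros: 1011011010
= 1011011010


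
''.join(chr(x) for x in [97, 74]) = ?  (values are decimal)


Codes (decimal): 97 74
Per-code ASCII lookup:
  97  (range 97-122: lowercase, 97 - 97 = 0) → 'a'
  74  (range 65-90: uppercase, 74 - 65 = 9) → 'J'
= 'aJ'


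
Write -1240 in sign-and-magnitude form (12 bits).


Sign bit: 1 (negative)
Magnitude: 1240 = 10011011000
= 110011011000


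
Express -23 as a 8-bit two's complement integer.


Original: 00010111
Step 1 - Invert all bits: 11101000
Step 2 - Add 1: 11101000 + 1
= 11101001 (represents -23)


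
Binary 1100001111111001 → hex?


Group into 4-bit nibbles: 1100001111111001
  1100 = C
  0011 = 3
  1111 = F
  1001 = 9
= 0xC3F9


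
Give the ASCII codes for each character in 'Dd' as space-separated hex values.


String: 'Dd'  (2 characters)
Per-character ASCII lookup:
  'D': uppercase starts at 65: 'D' = 65 + 3 = 68 → 0x44
  'd': lowercase starts at 97: 'd' = 97 + 3 = 100 → 0x64
= 0x44 0x64


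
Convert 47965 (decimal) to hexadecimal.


Divide by 16 repeatedly:
47965 ÷ 16 = 2997 remainder 13 (D)
2997 ÷ 16 = 187 remainder 5 (5)
187 ÷ 16 = 11 remainder 11 (B)
11 ÷ 16 = 0 remainder 11 (B)
Reading remainders bottom-up:
= 0xBB5D


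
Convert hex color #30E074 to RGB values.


Hex: #30E074
R = 30₁₆ = 48
G = E0₁₆ = 224
B = 74₁₆ = 116
= RGB(48, 224, 116)


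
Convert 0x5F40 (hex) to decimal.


Positional values:
Position 0: 0 × 16^0 = 0 × 1 = 0
Position 1: 4 × 16^1 = 4 × 16 = 64
Position 2: F × 16^2 = 15 × 256 = 3840
Position 3: 5 × 16^3 = 5 × 4096 = 20480
Sum = 0 + 64 + 3840 + 20480
= 24384


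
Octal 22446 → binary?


Each octal digit → 3 binary bits:
  2 = 010
  2 = 010
  4 = 100
  4 = 100
  6 = 110
Concatenate: 010 010 100 100 110
= 010010100100110


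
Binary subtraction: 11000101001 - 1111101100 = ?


Align and subtract column by column (LSB to MSB, borrowing when needed):
  11000101001
- 01111101100
  -----------
  col 0: (1 - 0 borrow-in) - 0 → 1 - 0 = 1, borrow out 0
  col 1: (0 - 0 borrow-in) - 0 → 0 - 0 = 0, borrow out 0
  col 2: (0 - 0 borrow-in) - 1 → borrow from next column: (0+2) - 1 = 1, borrow out 1
  col 3: (1 - 1 borrow-in) - 1 → borrow from next column: (0+2) - 1 = 1, borrow out 1
  col 4: (0 - 1 borrow-in) - 0 → borrow from next column: (-1+2) - 0 = 1, borrow out 1
  col 5: (1 - 1 borrow-in) - 1 → borrow from next column: (0+2) - 1 = 1, borrow out 1
  col 6: (0 - 1 borrow-in) - 1 → borrow from next column: (-1+2) - 1 = 0, borrow out 1
  col 7: (0 - 1 borrow-in) - 1 → borrow from next column: (-1+2) - 1 = 0, borrow out 1
  col 8: (0 - 1 borrow-in) - 1 → borrow from next column: (-1+2) - 1 = 0, borrow out 1
  col 9: (1 - 1 borrow-in) - 1 → borrow from next column: (0+2) - 1 = 1, borrow out 1
  col 10: (1 - 1 borrow-in) - 0 → 0 - 0 = 0, borrow out 0
Reading bits MSB→LSB: 01000111101
Strip leading zeros: 1000111101
= 1000111101


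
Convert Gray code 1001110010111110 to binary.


Gray code: 1001110010111110
MSB stays the same: 1
Each subsequent bit = prev_binary XOR current_gray:
  B[1] = 1 XOR 0 = 1
  B[2] = 1 XOR 0 = 1
  B[3] = 1 XOR 1 = 0
  B[4] = 0 XOR 1 = 1
  B[5] = 1 XOR 1 = 0
  B[6] = 0 XOR 0 = 0
  B[7] = 0 XOR 0 = 0
  B[8] = 0 XOR 1 = 1
  B[9] = 1 XOR 0 = 1
  B[10] = 1 XOR 1 = 0
  B[11] = 0 XOR 1 = 1
  B[12] = 1 XOR 1 = 0
  B[13] = 0 XOR 1 = 1
  B[14] = 1 XOR 1 = 0
  B[15] = 0 XOR 0 = 0
= 1110100011010100 (59604 decimal)


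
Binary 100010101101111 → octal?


Group into 3-bit groups: 100010101101111
  100 = 4
  010 = 2
  101 = 5
  101 = 5
  111 = 7
= 0o42557


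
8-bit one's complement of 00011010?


Original: 00011010
Invert all bits:
  bit 0: 0 → 1
  bit 1: 0 → 1
  bit 2: 0 → 1
  bit 3: 1 → 0
  bit 4: 1 → 0
  bit 5: 0 → 1
  bit 6: 1 → 0
  bit 7: 0 → 1
= 11100101


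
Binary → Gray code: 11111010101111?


Binary: 11111010101111
Gray code: G = B XOR (B >> 1)
B >> 1 = 01111101010111
11111010101111 XOR 01111101010111:
  1 XOR 0 = 1
  1 XOR 1 = 0
  1 XOR 1 = 0
  1 XOR 1 = 0
  1 XOR 1 = 0
  0 XOR 1 = 1
  1 XOR 0 = 1
  0 XOR 1 = 1
  1 XOR 0 = 1
  0 XOR 1 = 1
  1 XOR 0 = 1
  1 XOR 1 = 0
  1 XOR 1 = 0
  1 XOR 1 = 0
= 10000111111000


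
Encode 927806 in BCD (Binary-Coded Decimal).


Each digit → 4-bit binary:
  9 → 1001
  2 → 0010
  7 → 0111
  8 → 1000
  0 → 0000
  6 → 0110
= 1001 0010 0111 1000 0000 0110


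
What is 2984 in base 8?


Divide by 8 repeatedly:
2984 ÷ 8 = 373 remainder 0
373 ÷ 8 = 46 remainder 5
46 ÷ 8 = 5 remainder 6
5 ÷ 8 = 0 remainder 5
Reading remainders bottom-up:
= 0o5650


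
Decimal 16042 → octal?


Divide by 8 repeatedly:
16042 ÷ 8 = 2005 remainder 2
2005 ÷ 8 = 250 remainder 5
250 ÷ 8 = 31 remainder 2
31 ÷ 8 = 3 remainder 7
3 ÷ 8 = 0 remainder 3
Reading remainders bottom-up:
= 0o37252


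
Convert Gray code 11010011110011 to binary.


Gray code: 11010011110011
MSB stays the same: 1
Each subsequent bit = prev_binary XOR current_gray:
  B[1] = 1 XOR 1 = 0
  B[2] = 0 XOR 0 = 0
  B[3] = 0 XOR 1 = 1
  B[4] = 1 XOR 0 = 1
  B[5] = 1 XOR 0 = 1
  B[6] = 1 XOR 1 = 0
  B[7] = 0 XOR 1 = 1
  B[8] = 1 XOR 1 = 0
  B[9] = 0 XOR 1 = 1
  B[10] = 1 XOR 0 = 1
  B[11] = 1 XOR 0 = 1
  B[12] = 1 XOR 1 = 0
  B[13] = 0 XOR 1 = 1
= 10011101011101 (10077 decimal)


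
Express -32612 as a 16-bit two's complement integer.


Original: 0111111101100100
Step 1 - Invert all bits: 1000000010011011
Step 2 - Add 1: 1000000010011011 + 1
= 1000000010011100 (represents -32612)


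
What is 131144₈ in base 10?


Positional values:
Position 0: 4 × 8^0 = 4
Position 1: 4 × 8^1 = 32
Position 2: 1 × 8^2 = 64
Position 3: 1 × 8^3 = 512
Position 4: 3 × 8^4 = 12288
Position 5: 1 × 8^5 = 32768
Sum = 4 + 32 + 64 + 512 + 12288 + 32768
= 45668


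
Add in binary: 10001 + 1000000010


Align and add column by column (LSB to MSB, carry propagating):
  00000010001
+ 01000000010
  -----------
  col 0: 1 + 0 + 0 (carry in) = 1 → bit 1, carry out 0
  col 1: 0 + 1 + 0 (carry in) = 1 → bit 1, carry out 0
  col 2: 0 + 0 + 0 (carry in) = 0 → bit 0, carry out 0
  col 3: 0 + 0 + 0 (carry in) = 0 → bit 0, carry out 0
  col 4: 1 + 0 + 0 (carry in) = 1 → bit 1, carry out 0
  col 5: 0 + 0 + 0 (carry in) = 0 → bit 0, carry out 0
  col 6: 0 + 0 + 0 (carry in) = 0 → bit 0, carry out 0
  col 7: 0 + 0 + 0 (carry in) = 0 → bit 0, carry out 0
  col 8: 0 + 0 + 0 (carry in) = 0 → bit 0, carry out 0
  col 9: 0 + 1 + 0 (carry in) = 1 → bit 1, carry out 0
  col 10: 0 + 0 + 0 (carry in) = 0 → bit 0, carry out 0
Reading bits MSB→LSB: 01000010011
Strip leading zeros: 1000010011
= 1000010011


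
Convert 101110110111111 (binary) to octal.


Group into 3-bit groups: 101110110111111
  101 = 5
  110 = 6
  110 = 6
  111 = 7
  111 = 7
= 0o56677


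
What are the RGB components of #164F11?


Hex: #164F11
R = 16₁₆ = 22
G = 4F₁₆ = 79
B = 11₁₆ = 17
= RGB(22, 79, 17)


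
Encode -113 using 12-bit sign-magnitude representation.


Sign bit: 1 (negative)
Magnitude: 113 = 00001110001
= 100001110001


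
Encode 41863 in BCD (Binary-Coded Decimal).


Each digit → 4-bit binary:
  4 → 0100
  1 → 0001
  8 → 1000
  6 → 0110
  3 → 0011
= 0100 0001 1000 0110 0011


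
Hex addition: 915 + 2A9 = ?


Align and add column by column (LSB to MSB, each column mod 16 with carry):
  0915
+ 02A9
  ----
  col 0: 5(5) + 9(9) + 0 (carry in) = 14 → E(14), carry out 0
  col 1: 1(1) + A(10) + 0 (carry in) = 11 → B(11), carry out 0
  col 2: 9(9) + 2(2) + 0 (carry in) = 11 → B(11), carry out 0
  col 3: 0(0) + 0(0) + 0 (carry in) = 0 → 0(0), carry out 0
Reading digits MSB→LSB: 0BBE
Strip leading zeros: BBE
= 0xBBE


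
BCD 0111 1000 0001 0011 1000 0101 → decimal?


Each 4-bit group → digit:
  0111 → 7
  1000 → 8
  0001 → 1
  0011 → 3
  1000 → 8
  0101 → 5
= 781385


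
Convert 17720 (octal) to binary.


Each octal digit → 3 binary bits:
  1 = 001
  7 = 111
  7 = 111
  2 = 010
  0 = 000
Concatenate: 001 111 111 010 000
= 001111111010000
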